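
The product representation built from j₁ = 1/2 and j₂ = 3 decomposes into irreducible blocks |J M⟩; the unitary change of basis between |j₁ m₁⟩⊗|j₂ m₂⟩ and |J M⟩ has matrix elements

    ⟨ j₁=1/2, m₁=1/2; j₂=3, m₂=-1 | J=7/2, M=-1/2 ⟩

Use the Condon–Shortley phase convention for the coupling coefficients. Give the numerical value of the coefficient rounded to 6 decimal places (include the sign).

+0.654654

triangle: 0!*1!*6!/8! = 720/40320
(j±m)!: 1!*0!*2!*4!*3!*4! = 6912
prefactor² = (2J+1)*Δ*N² = 6912/7
  k=0: +1/(0!*0!*0!*2!*1!*4!) = 1/48
Σ = 1/48  ⇒  CG² = 6912/7*(1/48)² = 3/7
CG = +√(3/7) = +0.654654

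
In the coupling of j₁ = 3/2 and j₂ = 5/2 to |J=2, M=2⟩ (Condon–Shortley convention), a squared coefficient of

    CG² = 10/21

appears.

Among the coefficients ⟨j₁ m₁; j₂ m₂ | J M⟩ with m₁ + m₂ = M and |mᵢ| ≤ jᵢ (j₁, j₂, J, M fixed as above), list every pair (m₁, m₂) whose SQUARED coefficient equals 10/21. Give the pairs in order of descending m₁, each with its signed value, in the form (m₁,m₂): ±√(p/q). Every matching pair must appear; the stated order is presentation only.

Admissible pairs with m₁+m₂ = M = 2: (-1/2,5/2), (1/2,3/2), (3/2,1/2)
  (m₁,m₂)=(3/2,1/2): CG² = 1/7, CG = +√(1/7)
  (m₁,m₂)=(1/2,3/2): CG² = 8/21, CG = −√(8/21)
  (m₁,m₂)=(-1/2,5/2): CG² = 10/21, CG = +√(10/21)   ← matches the target
Pairs with CG² = 10/21: (-1/2,5/2): +√(10/21)

(-1/2,5/2): +√(10/21)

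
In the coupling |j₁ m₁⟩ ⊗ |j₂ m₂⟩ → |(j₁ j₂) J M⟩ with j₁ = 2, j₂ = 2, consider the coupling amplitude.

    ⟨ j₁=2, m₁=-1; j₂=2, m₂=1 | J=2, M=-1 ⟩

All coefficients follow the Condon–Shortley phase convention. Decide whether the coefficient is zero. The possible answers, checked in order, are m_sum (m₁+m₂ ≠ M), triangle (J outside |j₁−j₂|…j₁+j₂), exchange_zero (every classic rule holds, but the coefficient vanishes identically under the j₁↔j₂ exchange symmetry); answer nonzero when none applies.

m-sum: m₁+m₂ = -1+1 = 0, M = -1  ✗ ⇒ coefficient is 0

m_sum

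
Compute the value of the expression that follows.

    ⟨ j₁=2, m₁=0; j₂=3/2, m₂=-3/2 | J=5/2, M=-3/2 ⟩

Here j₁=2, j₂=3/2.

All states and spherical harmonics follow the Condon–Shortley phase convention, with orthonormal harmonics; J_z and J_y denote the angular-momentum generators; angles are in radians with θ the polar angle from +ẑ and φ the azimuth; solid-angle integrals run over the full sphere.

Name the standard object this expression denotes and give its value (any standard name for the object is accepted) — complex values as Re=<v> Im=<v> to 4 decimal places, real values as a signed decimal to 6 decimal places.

This is a Clebsch–Gordan (vector-coupling) coefficient.
j₁+j₂−J=1  J+j₁−j₂=3  J−j₁+j₂=2  j₁+j₂+J+1=7
(j₁±m₁, j₂±m₂, J±M) = (2,2,0,3,1,4)
P² = 288/35
sum k=0..0:
  [0] +1/4 = 1/4
S = 1/4
C² = P²·S² = 18/35 ; C = +0.717137

Clebsch–Gordan coefficient, +√(18/35) ≈ +0.717137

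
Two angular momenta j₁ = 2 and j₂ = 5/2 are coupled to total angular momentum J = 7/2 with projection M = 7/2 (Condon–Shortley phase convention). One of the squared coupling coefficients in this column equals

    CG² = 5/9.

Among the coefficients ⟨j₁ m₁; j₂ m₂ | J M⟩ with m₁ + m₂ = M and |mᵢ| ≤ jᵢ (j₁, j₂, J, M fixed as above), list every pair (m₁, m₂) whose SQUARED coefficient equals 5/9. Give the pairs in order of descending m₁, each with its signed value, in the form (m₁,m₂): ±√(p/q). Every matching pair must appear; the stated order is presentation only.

Admissible pairs with m₁+m₂ = M = 7/2: (1,5/2), (2,3/2)
  (m₁,m₂)=(2,3/2): CG² = 4/9, CG = +√(4/9)
  (m₁,m₂)=(1,5/2): CG² = 5/9, CG = −√(5/9)   ← matches the target
Pairs with CG² = 5/9: (1,5/2): −√(5/9)

(1,5/2): −√(5/9)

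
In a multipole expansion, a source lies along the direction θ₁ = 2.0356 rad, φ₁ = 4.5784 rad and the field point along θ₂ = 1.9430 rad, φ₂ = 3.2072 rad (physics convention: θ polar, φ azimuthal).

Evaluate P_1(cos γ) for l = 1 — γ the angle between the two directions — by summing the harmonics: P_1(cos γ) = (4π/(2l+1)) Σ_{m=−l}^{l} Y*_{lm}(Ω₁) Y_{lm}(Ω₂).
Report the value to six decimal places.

Expand P_1 via completeness: Σ_{m} conj(Y_{1,m}) at Ω₁ times Y_{1,m} at Ω₂ —
  m=-1: (-0.04126 - 0.30607j) × (-0.32115 + 0.02110j) = 0.01971 + 0.09742j  (running Σ = 0.01971 + 0.09742j)
  m=0: (-0.21901 + 0.00000j) × (-0.17769 + 0.00000j) = 0.03892 + 0.00000j  (running Σ = 0.05862 + 0.09742j)
  m=1: (0.04126 - 0.30607j) × (0.32115 + 0.02110j) = 0.01971 - 0.09742j  (running Σ = 0.07833 + 0.00000j)
Total Σ_m = 0.07833 + 0.00000j. Multiply by 4.188790: 0.32812 + 0.00000j. P_1(cos γ) = 0.328117

0.328117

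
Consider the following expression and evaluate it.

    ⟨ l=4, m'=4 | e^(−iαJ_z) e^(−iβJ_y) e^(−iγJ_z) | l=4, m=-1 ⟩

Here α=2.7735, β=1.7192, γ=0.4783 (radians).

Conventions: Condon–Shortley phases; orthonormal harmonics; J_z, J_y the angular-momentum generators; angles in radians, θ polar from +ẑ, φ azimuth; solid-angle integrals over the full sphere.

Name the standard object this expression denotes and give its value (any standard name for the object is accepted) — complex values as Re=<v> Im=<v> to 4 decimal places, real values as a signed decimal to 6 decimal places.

This is a Wigner D-matrix element — the rotation-matrix element ⟨l m'| R(α,β,γ) |l m⟩ in the angular-momentum basis.
First d^4_{4,-1}(β=1.7192), then the phase factors e^{-i(4)α} and e^{-i(-1)γ}:
Half-angle: c=0.652741, s=0.757582. N=√(40320·1·6·120)=5387.986637
k∈{0} keeps every argument non-negative
  k=0: (−1)^5·5387.9866/(720)·0.6527^3·0.7576^5 = -0.519353
d^4_{4,-1}(1.7192) = -0.519353
D = (+0.098267+0.995160i)·(-0.519353)·(+0.887779+0.460271i) = +0.192578-0.482329i

Wigner D-matrix element, Re=0.1926 Im=-0.4823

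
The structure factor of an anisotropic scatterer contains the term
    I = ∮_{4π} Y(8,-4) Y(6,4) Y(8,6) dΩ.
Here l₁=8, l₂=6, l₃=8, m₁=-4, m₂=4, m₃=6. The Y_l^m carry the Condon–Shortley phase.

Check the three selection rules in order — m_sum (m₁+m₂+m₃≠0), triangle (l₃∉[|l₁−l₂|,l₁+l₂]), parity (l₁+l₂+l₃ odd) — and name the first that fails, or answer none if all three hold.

m₁+m₂+m₃ = -4 + 4 + 6 = 6  ✗
triangle: |8−6|=2 ≤ l₃=8 ≤ 8+6=14
parity: l₁+l₂+l₃ = 22 is even

m_sum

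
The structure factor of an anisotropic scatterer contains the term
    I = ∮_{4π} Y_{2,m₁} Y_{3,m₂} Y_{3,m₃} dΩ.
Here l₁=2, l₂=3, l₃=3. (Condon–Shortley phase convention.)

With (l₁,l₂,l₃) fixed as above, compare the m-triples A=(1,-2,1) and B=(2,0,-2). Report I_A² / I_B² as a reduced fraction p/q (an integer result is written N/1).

Same 2,3,3: normalisation and zero-m 3j drop out of the ratio.
A: Δ: 2! 2! 4! / 9! → 1/3780; sum: t=0:+1/12 t=1:−1/48 = 1/16; 3j²(2 3 3; 1 -2 1) = Δ·Π!·Σ² = 1/28  (sign +1)
B: Δ: 2! 2! 4! / 9! → 1/3780; sum: t=0:+1/24 = 1/24; 3j²(2 3 3; 2 0 -2) = Δ·Π!·Σ² = 1/21  (sign -1)
I_A²/I_B² = (1/28)/(1/21) = 3/4

3/4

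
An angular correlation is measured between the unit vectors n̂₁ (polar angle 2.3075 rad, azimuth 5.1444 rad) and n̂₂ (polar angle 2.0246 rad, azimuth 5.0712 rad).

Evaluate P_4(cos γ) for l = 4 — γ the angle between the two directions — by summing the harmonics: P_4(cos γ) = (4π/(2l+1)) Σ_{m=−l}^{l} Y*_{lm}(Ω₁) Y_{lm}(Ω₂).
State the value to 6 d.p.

Expand P_4 via completeness: Σ_{m} conj(Y_{4,m}) at Ω₁ times Y_{4,m} at Ω₂ —
  m=-4: Y*=-0.02086 + 0.13155j  Y=0.03903 - 0.28613j  product 0.03683 + 0.01110j
  m=-3: Y*=0.32890 - 0.09271j  Y=0.35070 + 0.18903j  product 0.13287 + 0.02966j
  m=-2: Y*=-0.25739 - 0.30141j  Y=-0.07030 + 0.06136j  product 0.03659 + 0.00539j
  m=-1: Y*=-0.01574 + 0.03414j  Y=0.10831 + 0.28880j  product -0.01156 - 0.00085j
  m=+0: Y*=-0.36077 + 0.00000j  Y=-0.15580 + 0.00000j  product 0.05621 + 0.00000j
  m=+1: Y*=0.01574 + 0.03414j  Y=-0.10831 + 0.28880j  product -0.01156 + 0.00085j
  m=+2: Y*=-0.25739 + 0.30141j  Y=-0.07030 - 0.06136j  product 0.03659 - 0.00539j
  m=+3: Y*=-0.32890 - 0.09271j  Y=-0.35070 + 0.18903j  product 0.13287 - 0.02966j
  m=+4: Y*=-0.02086 - 0.13155j  Y=0.03903 + 0.28613j  product 0.03683 - 0.01110j
Σ over m = 0.44565 - 0.00000j; ×(4π/9) → 0.62224 - 0.00000j. Real part: 0.622243

0.622243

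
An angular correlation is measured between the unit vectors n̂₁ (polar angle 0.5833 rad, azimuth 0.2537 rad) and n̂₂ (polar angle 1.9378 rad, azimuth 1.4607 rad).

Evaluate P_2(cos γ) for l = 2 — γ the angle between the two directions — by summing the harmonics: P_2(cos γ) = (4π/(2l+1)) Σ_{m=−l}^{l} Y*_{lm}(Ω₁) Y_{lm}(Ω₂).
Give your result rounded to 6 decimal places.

Addition theorem: P_2(cos γ) = (4π/5) Σ_m Y*_{lm}(Ω₁) Y_{lm}(Ω₂), m = −2…2:
  [-2]  conj(Y_{2,-2})(Ω₁) = +0.102417+0.056939i ; Y_{2,-2}(Ω₂) = -0.328415-0.073506i ; Δ = -0.029450-0.026228i
  [-1]  conj(Y_{2,-1})(Ω₁) = +0.343780+0.089138i ; Y_{2,-1}(Ω₂) = -0.028429+0.257179i ; Δ = -0.032698+0.085879i
  [+0]  conj(Y_{2,0})(Ω₁) = +0.343752-0.000000i ; Y_{2,0}(Ω₂) = -0.193570+0.000000i ; Δ = -0.066540+0.000000i
  [+1]  conj(Y_{2,1})(Ω₁) = -0.343780+0.089138i ; Y_{2,1}(Ω₂) = +0.028429+0.257179i ; Δ = -0.032698-0.085879i
  [+2]  conj(Y_{2,2})(Ω₁) = +0.102417-0.056939i ; Y_{2,2}(Ω₂) = -0.328415+0.073506i ; Δ = -0.029450+0.026228i
Total Σ_m = -0.190835+0.000000i. Multiply by 2.513274: -0.479621+0.000000i. P_2(cos γ) = -0.479621

-0.479621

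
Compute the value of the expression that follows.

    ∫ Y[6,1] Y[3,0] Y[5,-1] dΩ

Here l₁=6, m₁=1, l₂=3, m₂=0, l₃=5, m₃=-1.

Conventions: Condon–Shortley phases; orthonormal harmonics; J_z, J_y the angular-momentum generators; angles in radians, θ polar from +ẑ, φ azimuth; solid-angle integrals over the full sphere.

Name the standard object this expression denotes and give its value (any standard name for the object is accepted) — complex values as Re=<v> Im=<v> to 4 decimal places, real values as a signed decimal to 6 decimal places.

This is a Gaunt coefficient — the integral of a triple product of spherical harmonics over the sphere.
m-sum 0 ✓  L=14 even ✓  3≤5≤9 ✓
Π(2lᵢ+1) = 13×7×11 = 1001
triangle coeff Δ(6,3,5) = 1/675675
Σ_t [1,3]: t=1:−1/8640 t=2:+1/2304 t=3:−1/8640 = 7/34560
(3j)²=7/429 [(6 3 5; 0 0 0)], sign=-1
Σ_t [1,3]: t=1:−1/6912 t=2:+1/2880 t=3:−1/17280 = 1/6912
(3j)²=5/429 [(6 3 5; 1 0 -1)], sign=+1
⇒ 4πI² = 245/1287
I = (-1)√(245/1287/(4π)) = -0.12308038

Gaunt coefficient, -0.123080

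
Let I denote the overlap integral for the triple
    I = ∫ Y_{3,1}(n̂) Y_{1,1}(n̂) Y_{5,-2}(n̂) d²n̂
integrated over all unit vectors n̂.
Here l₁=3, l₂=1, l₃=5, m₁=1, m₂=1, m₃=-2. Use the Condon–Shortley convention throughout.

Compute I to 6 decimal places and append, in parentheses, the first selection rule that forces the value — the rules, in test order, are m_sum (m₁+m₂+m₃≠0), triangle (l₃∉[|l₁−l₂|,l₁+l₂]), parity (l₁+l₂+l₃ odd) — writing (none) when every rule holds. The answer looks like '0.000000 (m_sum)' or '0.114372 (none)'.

triangle: need 2≤l₃≤4, have 5; I=0

0.000000 (triangle)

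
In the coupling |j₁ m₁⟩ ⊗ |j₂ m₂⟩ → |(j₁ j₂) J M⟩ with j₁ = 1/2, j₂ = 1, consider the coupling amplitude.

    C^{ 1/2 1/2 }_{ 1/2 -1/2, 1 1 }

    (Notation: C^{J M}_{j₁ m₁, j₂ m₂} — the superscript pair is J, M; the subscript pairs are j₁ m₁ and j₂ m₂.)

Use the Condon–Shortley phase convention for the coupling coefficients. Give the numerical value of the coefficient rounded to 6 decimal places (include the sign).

√[2·1!0!1!/3! · 0!1!2!0!1!0!] = √(2/3)
  +(−1)^1/∏(1,0,0,1,0,0)! = -1  (running -1)
⟨..|..⟩ = √(2/3)·(-1) = -0.816497

−√(2/3) = -0.816497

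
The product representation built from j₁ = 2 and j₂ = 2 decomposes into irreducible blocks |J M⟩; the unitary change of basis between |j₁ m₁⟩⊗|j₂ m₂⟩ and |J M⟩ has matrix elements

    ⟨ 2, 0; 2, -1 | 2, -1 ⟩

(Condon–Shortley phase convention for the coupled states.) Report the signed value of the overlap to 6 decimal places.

triangle: 2!*2!*2!/7! = 8/5040
(j±m)!: 2!*2!*1!*3!*1!*3! = 144
prefactor² = (2J+1)*Δ*N² = 8/7
  k=0: +1/(0!*2!*2!*1!*0!*1!) = 1/4
  k=1: −1/(1!*1!*1!*0!*1!*2!) = -1/2
Σ = -1/4  ⇒  CG² = 8/7*(-1/4)² = 1/14
CG = −√(1/14) = -0.267261

−√(1/14) ≈ -0.267261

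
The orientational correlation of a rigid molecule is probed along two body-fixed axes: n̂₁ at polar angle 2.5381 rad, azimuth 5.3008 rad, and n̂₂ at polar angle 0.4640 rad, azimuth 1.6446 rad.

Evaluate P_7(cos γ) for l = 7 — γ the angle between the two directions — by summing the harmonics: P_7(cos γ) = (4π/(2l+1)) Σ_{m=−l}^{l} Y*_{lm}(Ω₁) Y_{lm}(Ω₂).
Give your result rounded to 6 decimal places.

Term-by-term m-sum for l=7 (normalisation 4π/15 = 0.837758):
  m=-7: Y*=+0.007860-0.005303i  Y=+0.000888+0.001563i  product +0.000015+0.000008i
  m=-6: Y*=-0.047627-0.019515i  Y=-0.012145+0.005760i  product +0.000691-0.000037i
  m=-5: Y*=+0.033454+0.165427i  Y=-0.022325-0.057727i  product +0.008803-0.005624i
  m=-4: Y*=+0.256981-0.258295i  Y=+0.186283-0.056649i  product +0.033239-0.062674i
  m=-3: Y*=-0.475725-0.093682i  Y=+0.090753+0.403163i  product -0.005404-0.200297i
  m=-2: Y*=+0.097918+0.235546i  Y=-0.512410+0.076190i  product -0.068121-0.113236i
  m=-1: Y*=-0.147148+0.220526i  Y=-0.012227-0.165374i  product +0.038269+0.021638i
  m=+0: Y*=+0.353287-0.000000i  Y=-0.420148+0.000000i  product -0.148433+0.000000i
  m=+1: Y*=+0.147148+0.220526i  Y=+0.012227-0.165374i  product +0.038269-0.021638i
  m=+2: Y*=+0.097918-0.235546i  Y=-0.512410-0.076190i  product -0.068121+0.113236i
  m=+3: Y*=+0.475725-0.093682i  Y=-0.090753+0.403163i  product -0.005404+0.200297i
  m=+4: Y*=+0.256981+0.258295i  Y=+0.186283+0.056649i  product +0.033239+0.062674i
  m=+5: Y*=-0.033454+0.165427i  Y=+0.022325-0.057727i  product +0.008803+0.005624i
  m=+6: Y*=-0.047627+0.019515i  Y=-0.012145-0.005760i  product +0.000691+0.000037i
  m=+7: Y*=-0.007860-0.005303i  Y=-0.000888+0.001563i  product +0.000015-0.000008i
Accumulated sum -0.133449+0.000000i; after 4π/(2l+1) scaling, -0.111798+0.000000i ⇒ P_7 = -0.111798

-0.111798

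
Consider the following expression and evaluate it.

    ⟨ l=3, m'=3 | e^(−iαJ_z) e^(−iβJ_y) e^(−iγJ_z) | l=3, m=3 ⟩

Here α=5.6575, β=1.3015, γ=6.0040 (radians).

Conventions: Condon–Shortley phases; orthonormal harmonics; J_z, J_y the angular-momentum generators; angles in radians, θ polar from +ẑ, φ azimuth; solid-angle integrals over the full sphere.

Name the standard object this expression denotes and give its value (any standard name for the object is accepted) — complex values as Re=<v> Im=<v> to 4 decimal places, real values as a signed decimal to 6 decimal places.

This is a Wigner D-matrix element — the rotation-matrix element ⟨l m'| R(α,β,γ) |l m⟩ in the angular-momentum basis.
First d^3_{3,3}(β=1.3015), then the phase factors e^{-i(3)α} and e^{-i(3)γ}:
With c≡cos(β/2)=0.795630 and s≡sin(β/2)=0.605783, N=[720·1·720·1]^{1/2}=720.000000
The bounds max(0,m−m')=0 and min(l+m,l−m')=0 give 1 term
  k=0: (−1)^0·720.0000/(720)·0.7956^6·0.6058^0 = +0.253668
d^3_{3,3}(1.3015) = +0.253668
Attach z-rotation phases: D = e^{-i(3)(5.6575)}·(+0.253668)·e^{-i(3)(6.0040)} = -0.230894+0.105050i

Wigner D-matrix element, Re=-0.2309 Im=0.1051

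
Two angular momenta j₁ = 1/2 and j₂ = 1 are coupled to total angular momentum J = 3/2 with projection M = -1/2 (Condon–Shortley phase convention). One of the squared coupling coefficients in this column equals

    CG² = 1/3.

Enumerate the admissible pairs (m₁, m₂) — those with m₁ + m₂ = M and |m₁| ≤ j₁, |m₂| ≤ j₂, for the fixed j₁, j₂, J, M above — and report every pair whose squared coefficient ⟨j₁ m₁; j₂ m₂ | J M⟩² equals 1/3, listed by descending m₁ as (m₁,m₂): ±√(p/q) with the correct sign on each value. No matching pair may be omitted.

(1/2,-1): +√(1/3)

Admissible pairs with m₁+m₂ = M = -1/2: (-1/2,0), (1/2,-1)
  (m₁,m₂)=(1/2,-1): CG² = 1/3, CG = +√(1/3)   ← matches the target
  (m₁,m₂)=(-1/2,0): CG² = 2/3, CG = +√(2/3)
Pairs with CG² = 1/3: (1/2,-1): +√(1/3)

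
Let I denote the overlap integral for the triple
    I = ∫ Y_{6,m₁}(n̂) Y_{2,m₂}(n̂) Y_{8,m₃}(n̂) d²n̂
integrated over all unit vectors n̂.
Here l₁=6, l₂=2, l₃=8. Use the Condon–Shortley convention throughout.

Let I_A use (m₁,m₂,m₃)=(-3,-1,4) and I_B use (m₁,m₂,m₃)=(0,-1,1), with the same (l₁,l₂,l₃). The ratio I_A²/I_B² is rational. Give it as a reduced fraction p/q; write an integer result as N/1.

220/147

Same 6,2,8: normalisation and zero-m 3j drop out of the ratio.
A: Δ: 0! 12! 4! / 17! → 1/30940; sum: t=0:+1/13063680 = 1/13063680; 3j²(6 2 8; -3 -1 4) = Δ·Π!·Σ² = 44/1547  (sign +1)
B: Δ: 0! 12! 4! / 17! → 1/30940; sum: t=0:+1/3110400 = 1/3110400; 3j²(6 2 8; 0 -1 1) = Δ·Π!·Σ² = 21/1105  (sign -1)
I_A²/I_B² = (44/1547)/(21/1105) = 220/147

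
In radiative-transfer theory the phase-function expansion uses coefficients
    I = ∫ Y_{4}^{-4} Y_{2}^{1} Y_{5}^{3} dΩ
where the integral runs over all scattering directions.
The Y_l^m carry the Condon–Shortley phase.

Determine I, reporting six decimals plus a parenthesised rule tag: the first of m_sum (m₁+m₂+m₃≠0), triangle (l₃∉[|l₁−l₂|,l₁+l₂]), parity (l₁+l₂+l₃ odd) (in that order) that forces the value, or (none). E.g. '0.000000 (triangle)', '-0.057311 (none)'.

L=11 odd ⇒ parity kills the (l;000) factor ⇒ I = 0

0.000000 (parity)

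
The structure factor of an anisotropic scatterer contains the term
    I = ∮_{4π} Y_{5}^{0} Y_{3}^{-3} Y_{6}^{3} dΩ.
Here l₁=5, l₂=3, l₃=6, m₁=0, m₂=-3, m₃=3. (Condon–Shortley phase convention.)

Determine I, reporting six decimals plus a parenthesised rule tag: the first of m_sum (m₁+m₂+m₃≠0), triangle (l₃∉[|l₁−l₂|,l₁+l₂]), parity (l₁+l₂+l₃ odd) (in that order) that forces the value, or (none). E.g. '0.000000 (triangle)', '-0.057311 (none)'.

Rules hold: Σm=0, L=14 even, 2≤6≤8.
N = 11·7·13 = 1001
Δ = 2!·8!·4!/15! = 1/675675
Racah Σ t=0..2: t=0:+1/8640 t=1:−1/2304 t=2:+1/8640 = -7/34560
⇒ 3j(5 3 6; 0 0 0)² = 7/429, sgn -1
Racah Σ t=0..0: t=0:+1/34560 = 1/34560
⇒ 3j(5 3 6; 0 -3 3)² = 4/143, sgn -1
4πI² = N·(3j₀)²·(3jₘ)² = 196/429
I = +1·√(0.456876/4π) = 0.19067531
No selection rule forces the value: the integral is nonzero (none).

0.190675 (none)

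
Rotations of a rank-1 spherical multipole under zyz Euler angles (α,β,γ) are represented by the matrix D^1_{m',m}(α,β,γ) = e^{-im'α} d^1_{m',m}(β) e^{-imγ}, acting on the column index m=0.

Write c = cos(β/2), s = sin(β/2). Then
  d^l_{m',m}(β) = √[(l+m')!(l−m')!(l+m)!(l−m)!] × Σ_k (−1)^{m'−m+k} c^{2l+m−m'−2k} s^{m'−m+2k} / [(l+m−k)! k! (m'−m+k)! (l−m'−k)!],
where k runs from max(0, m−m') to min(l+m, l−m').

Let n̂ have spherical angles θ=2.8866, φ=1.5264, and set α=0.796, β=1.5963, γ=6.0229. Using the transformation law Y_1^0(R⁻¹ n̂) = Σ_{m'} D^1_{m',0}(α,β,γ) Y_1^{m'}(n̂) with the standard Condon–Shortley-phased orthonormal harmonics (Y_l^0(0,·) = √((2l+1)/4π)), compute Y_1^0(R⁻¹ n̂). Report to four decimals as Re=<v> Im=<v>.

Need the full column D^1_{m',0} for m'=−1..1 at α=0.7960, β=1.5963, γ=6.0229.
cos(β/2)=0.698033, sin(β/2)=0.716066
d^1_{-1,0}: single k=1 term ⇒ +0.706877;  D = +0.494510+0.505108i
d^1_{0,0}: k∈[0..1] ⇒ +0.487250 -0.512750 = -0.025501;  D = -0.025501+0.000000i
d^1_{1,0}: single k=0 term ⇒ -0.706877;  D = -0.494510+0.505108i
Y_1^{m'}(θ=2.8866,φ=1.5264) and Σ D·Y over m':
  (+0.4945+0.5051i)·(+0.0039-0.0871i)  (-0.0255+0.0000i)·(-0.4728+0.0000i)  (-0.4945+0.5051i)·(-0.0039-0.0871i)
Y_1^0(R⁻¹ n̂) = +0.103833+0.000000i

Re=0.1038 Im=0.0000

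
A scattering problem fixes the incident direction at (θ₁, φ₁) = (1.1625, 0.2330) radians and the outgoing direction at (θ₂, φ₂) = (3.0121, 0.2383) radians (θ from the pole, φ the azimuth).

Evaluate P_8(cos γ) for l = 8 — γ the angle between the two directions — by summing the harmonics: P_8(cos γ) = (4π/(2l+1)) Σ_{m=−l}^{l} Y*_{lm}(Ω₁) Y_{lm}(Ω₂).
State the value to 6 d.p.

-0.200664

Term-by-term m-sum for l=8 (normalisation 4π/17 = 0.739198):
  term(m=-8) = (0.000000, -0.000000)   from Y*(Ω₁)=(-0.075003, 0.248431), Y(Ω₂)=(-0.000000, -0.000000)
  term(m=-7) = (-0.000001, 0.000000)   from Y*(Ω₁)=(-0.027019, 0.448244), Y(Ω₂)=(0.000000, 0.000001)
  term(m=-6) = (0.000007, -0.000000)   from Y*(Ω₁)=(0.052791, 0.302461), Y(Ω₂)=(0.000003, -0.000024)
  term(m=-5) = (0.000045, -0.000001)   from Y*(Ω₁)=(-0.052730, -0.122731), Y(Ω₂)=(-0.000126, 0.000316)
  term(m=-4) = (-0.001282, 0.000027)   from Y*(Ω₁)=(-0.212301, -0.285860), Y(Ω₂)=(0.002085, -0.002936)
  term(m=-3) = (0.000981, -0.000016)   from Y*(Ω₁)=(-0.026590, -0.022351), Y(Ω₂)=(-0.021328, 0.018515)
  term(m=-2) = (0.051474, -0.000546)   from Y*(Ω₁)=(0.293387, 0.147557), Y(Ω₂)=(0.139281, -0.071911)
  term(m=-1) = (-0.055710, 0.000295)   from Y*(Ω₁)=(0.098905, 0.023471), Y(Ω₂)=(-0.532574, 0.129371)
  term(m=+0) = (-0.262492, -0.000000)   from Y*(Ω₁)=(-0.313445, -0.000000), Y(Ω₂)=(0.837442, 0.000000)
  term(m=+1) = (-0.055710, -0.000295)   from Y*(Ω₁)=(-0.098905, 0.023471), Y(Ω₂)=(0.532574, 0.129371)
  term(m=+2) = (0.051474, 0.000546)   from Y*(Ω₁)=(0.293387, -0.147557), Y(Ω₂)=(0.139281, 0.071911)
  term(m=+3) = (0.000981, 0.000016)   from Y*(Ω₁)=(0.026590, -0.022351), Y(Ω₂)=(0.021328, 0.018515)
  term(m=+4) = (-0.001282, -0.000027)   from Y*(Ω₁)=(-0.212301, 0.285860), Y(Ω₂)=(0.002085, 0.002936)
  term(m=+5) = (0.000045, 0.000001)   from Y*(Ω₁)=(0.052730, -0.122731), Y(Ω₂)=(0.000126, 0.000316)
  term(m=+6) = (0.000007, 0.000000)   from Y*(Ω₁)=(0.052791, -0.302461), Y(Ω₂)=(0.000003, 0.000024)
  term(m=+7) = (-0.000001, -0.000000)   from Y*(Ω₁)=(0.027019, 0.448244), Y(Ω₂)=(-0.000000, 0.000001)
  term(m=+8) = (0.000000, 0.000000)   from Y*(Ω₁)=(-0.075003, -0.248431), Y(Ω₂)=(-0.000000, 0.000000)
Total Σ_m = (-0.271462, -0.000000). Multiply by 0.739198: (-0.200664, -0.000000). P_8(cos γ) = -0.200664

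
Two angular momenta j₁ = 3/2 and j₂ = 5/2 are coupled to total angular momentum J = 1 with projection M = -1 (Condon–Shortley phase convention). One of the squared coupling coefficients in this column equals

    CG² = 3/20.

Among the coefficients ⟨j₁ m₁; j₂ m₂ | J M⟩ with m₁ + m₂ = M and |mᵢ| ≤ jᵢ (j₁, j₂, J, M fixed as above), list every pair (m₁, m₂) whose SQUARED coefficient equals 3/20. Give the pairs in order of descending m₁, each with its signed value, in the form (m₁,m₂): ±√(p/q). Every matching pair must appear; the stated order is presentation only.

Admissible pairs with m₁+m₂ = M = -1: (-3/2,1/2), (-1/2,-1/2), (1/2,-3/2), (3/2,-5/2)
  (m₁,m₂)=(3/2,-5/2): CG² = 1/2, CG = +√(1/2)
  (m₁,m₂)=(1/2,-3/2): CG² = 3/10, CG = −√(3/10)
  (m₁,m₂)=(-1/2,-1/2): CG² = 3/20, CG = +√(3/20)   ← matches the target
  (m₁,m₂)=(-3/2,1/2): CG² = 1/20, CG = −√(1/20)
Pairs with CG² = 3/20: (-1/2,-1/2): +√(3/20)

(-1/2,-1/2): +√(3/20)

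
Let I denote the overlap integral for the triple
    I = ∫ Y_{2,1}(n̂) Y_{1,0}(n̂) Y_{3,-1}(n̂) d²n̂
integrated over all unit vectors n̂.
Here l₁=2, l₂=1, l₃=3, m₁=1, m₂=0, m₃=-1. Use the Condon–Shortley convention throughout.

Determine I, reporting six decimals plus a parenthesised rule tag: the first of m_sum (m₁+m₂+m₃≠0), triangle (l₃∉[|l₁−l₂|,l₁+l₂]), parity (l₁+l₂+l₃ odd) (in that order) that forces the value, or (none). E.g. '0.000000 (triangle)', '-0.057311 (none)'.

m-sum 0 ✓  L=6 even ✓  1≤3≤3 ✓
Π(2lᵢ+1) = 5×3×7 = 105
triangle coeff Δ(2,1,3) = 1/105
Σ_t [0,0]: t=0:+1/4 = 1/4
(3j)²=3/35 [(2 1 3; 0 0 0)], sign=-1
Σ_t [0,0]: t=0:+1/6 = 1/6
(3j)²=8/105 [(2 1 3; 1 0 -1)], sign=+1
⇒ 4πI² = 24/35
I = (-1)√(24/35/(4π)) = -0.23359668
No selection rule forces the value: the integral is nonzero (none).

-0.233597 (none)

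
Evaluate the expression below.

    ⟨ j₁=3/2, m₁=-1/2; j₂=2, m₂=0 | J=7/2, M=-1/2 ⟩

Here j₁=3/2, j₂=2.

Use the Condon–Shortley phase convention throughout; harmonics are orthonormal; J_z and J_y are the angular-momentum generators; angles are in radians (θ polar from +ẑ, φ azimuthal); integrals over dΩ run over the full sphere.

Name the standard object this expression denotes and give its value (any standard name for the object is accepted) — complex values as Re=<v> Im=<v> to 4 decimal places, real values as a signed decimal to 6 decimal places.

This is a Clebsch–Gordan (vector-coupling) coefficient.
j₁+j₂−J=0  J+j₁−j₂=3  J−j₁+j₂=4  j₁+j₂+J+1=8
(j₁±m₁, j₂±m₂, J±M) = (1,2,2,2,3,4)
P² = 1152/35
sum k=0..0:
  [0] +1/8 = 1/8
S = 1/8
C² = P²·S² = 18/35 ; C = +0.717137

Clebsch–Gordan coefficient, +√(18/35) ≈ +0.717137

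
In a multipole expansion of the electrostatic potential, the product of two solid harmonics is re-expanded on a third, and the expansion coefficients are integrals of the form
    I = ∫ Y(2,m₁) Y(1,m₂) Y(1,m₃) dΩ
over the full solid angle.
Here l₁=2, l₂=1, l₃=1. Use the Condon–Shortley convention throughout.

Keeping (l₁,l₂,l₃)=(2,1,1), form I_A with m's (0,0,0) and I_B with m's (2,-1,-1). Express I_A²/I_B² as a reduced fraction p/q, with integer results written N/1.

Shared (l₁,l₂,l₃)=(2,1,1): N and (l;000)² cancel in I_A²/I_B².
A: Δ = 2!·2!·0!/5! = 1/30; Racah Σ t=1..1: t=1:−1/1 = -1/1; ⇒ 3j(2 1 1; 0 0 0)² = 2/15, sgn +1
B: Δ = 2!·2!·0!/5! = 1/30; Racah Σ t=0..0: t=0:+1/4 = 1/4; ⇒ 3j(2 1 1; 2 -1 -1)² = 1/5, sgn +1
I_A²/I_B² = (2/15)/(1/5) = 2/3

2/3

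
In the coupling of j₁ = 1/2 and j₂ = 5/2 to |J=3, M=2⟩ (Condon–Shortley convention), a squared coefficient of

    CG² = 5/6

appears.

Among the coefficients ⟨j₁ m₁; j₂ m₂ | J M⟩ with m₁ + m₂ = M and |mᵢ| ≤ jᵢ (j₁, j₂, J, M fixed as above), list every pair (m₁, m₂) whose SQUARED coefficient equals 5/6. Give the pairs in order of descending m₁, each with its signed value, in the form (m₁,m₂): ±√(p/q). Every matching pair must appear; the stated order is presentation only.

Admissible pairs with m₁+m₂ = M = 2: (-1/2,5/2), (1/2,3/2)
  (m₁,m₂)=(1/2,3/2): CG² = 5/6, CG = +√(5/6)   ← matches the target
  (m₁,m₂)=(-1/2,5/2): CG² = 1/6, CG = +√(1/6)
Pairs with CG² = 5/6: (1/2,3/2): +√(5/6)

(1/2,3/2): +√(5/6)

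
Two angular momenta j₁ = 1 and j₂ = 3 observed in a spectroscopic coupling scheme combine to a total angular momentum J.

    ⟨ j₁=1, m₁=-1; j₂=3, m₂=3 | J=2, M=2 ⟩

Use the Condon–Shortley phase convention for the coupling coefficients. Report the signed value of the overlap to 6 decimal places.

+√(5/7) ≈ +0.845154

√[5·2!0!4!/7! · 0!2!6!0!4!0!] = √(11520/7)
  +(−1)^2/∏(2,0,0,4,0,0)! = 1/48  (running 1/48)
⟨..|..⟩ = √(11520/7)·(1/48) = +0.845154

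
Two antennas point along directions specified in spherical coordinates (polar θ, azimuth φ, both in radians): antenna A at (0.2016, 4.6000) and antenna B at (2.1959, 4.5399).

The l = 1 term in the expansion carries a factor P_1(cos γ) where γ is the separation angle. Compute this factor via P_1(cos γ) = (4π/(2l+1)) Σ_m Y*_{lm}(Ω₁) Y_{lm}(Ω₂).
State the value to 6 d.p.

Addition theorem: P_1(cos γ) = (4π/3) Σ_m Y*_{lm}(Ω₁) Y_{lm}(Ω₂), m = −1…1:
  [-1]  conj(Y_{1,-1})(Ω₁) = (-0.007759, -0.068744) ; Y_{1,-1}(Ω₂) = (-0.048086, 0.276005) ; Δ = (0.019347, 0.001164)
  [+0]  conj(Y_{1,0})(Ω₁) = (0.478707, -0.000000) ; Y_{1,0}(Ω₂) = (-0.285921, 0.000000) ; Δ = (-0.136872, 0.000000)
  [+1]  conj(Y_{1,1})(Ω₁) = (0.007759, -0.068744) ; Y_{1,1}(Ω₂) = (0.048086, 0.276005) ; Δ = (0.019347, -0.001164)
Σ over m = (-0.098179, 0.000000); ×(4π/3) → (-0.411250, 0.000000). Real part: -0.411250

-0.411250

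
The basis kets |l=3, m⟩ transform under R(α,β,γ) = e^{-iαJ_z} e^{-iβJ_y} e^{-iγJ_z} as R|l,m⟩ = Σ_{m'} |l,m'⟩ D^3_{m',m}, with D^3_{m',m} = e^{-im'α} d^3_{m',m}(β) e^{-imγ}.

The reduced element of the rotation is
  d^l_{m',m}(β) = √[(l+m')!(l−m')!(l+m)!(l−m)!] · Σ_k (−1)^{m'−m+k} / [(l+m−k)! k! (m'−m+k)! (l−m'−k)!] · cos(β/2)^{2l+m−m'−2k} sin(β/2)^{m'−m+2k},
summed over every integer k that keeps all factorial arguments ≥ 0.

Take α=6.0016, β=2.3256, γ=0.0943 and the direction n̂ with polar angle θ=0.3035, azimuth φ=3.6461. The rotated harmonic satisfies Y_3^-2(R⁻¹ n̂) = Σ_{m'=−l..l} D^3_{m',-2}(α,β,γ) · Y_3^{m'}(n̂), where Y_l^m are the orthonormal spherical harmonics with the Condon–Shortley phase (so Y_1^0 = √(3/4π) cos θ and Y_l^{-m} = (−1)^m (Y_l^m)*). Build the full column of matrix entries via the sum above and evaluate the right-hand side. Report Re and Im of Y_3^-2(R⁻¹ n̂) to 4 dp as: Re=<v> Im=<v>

Re=-0.2454 Im=0.1488

Need the full column D^3_{m',-2} for m'=−3..3 at α=6.0016, β=2.3256, γ=0.0943.
cos(β/2)=0.396771, sin(β/2)=0.917918
d^3_{-3,-2}: single k=1 term ⇒ +0.022109;  D = +0.017518-0.013488i
d^3_{-2,-2}: k∈[0..1] ⇒ +0.003902 -0.104409 = -0.100507;  D = -0.093538+0.036773i
d^3_{-1,-2}: k∈[0..1] ⇒ -0.028543 +0.305535 = +0.276992;  D = +0.275795-0.025719i
d^3_{0,-2}: k∈[0..1] ⇒ +0.114374 -0.612146 = -0.497772;  D = -0.488946-0.093324i
d^3_{1,-2}: k∈[0..1] ⇒ -0.305535 +0.817633 = +0.512098;  D = +0.456528+0.232007i
d^3_{2,-2}: k∈[0..1] ⇒ +0.558811 -0.598167 = -0.039356;  D = -0.028749-0.026878i
d^3_{3,-2}: single k=0 term ⇒ -0.633336;  D = -0.324229-0.544049i
Y_3^{m'}(θ=0.3035,φ=3.6461) and Σ D·Y over m':
  (+0.0175-0.0135i)·(-0.0006+0.0111i)  (-0.0935+0.0368i)·(+0.0464-0.0737i)  (+0.2758-0.0257i)·(-0.3005+0.1659i)  (-0.4889-0.0933i)·(+0.5532+0.0000i)  (+0.4565+0.2320i)·(+0.3005+0.1659i)  (-0.0287-0.0269i)·(+0.0464+0.0737i)  (-0.3242-0.5440i)·(+0.0006+0.0111i)
Y_3^-2(R⁻¹ n̂) = -0.245407+0.148786i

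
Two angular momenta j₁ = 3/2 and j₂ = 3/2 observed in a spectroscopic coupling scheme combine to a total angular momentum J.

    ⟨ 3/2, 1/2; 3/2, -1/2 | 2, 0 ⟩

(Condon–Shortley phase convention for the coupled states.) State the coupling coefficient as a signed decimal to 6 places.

+√(1/4) ≈ +0.500000

triangle: 1!×2!×2!/6! = 4/720
(j±m)!: 2!×1!×1!×2!×2!×2! = 16
prefactor² = (2J+1)×Δ×N² = 4/9
  k=0: +1/(0!×1!×1!×1!×1!×1!) = 1
  k=1: −1/(1!×0!×0!×0!×2!×2!) = -1/4
Σ = 3/4  ⇒  CG² = 4/9×(3/4)² = 1/4
CG = +√(1/4) = +0.500000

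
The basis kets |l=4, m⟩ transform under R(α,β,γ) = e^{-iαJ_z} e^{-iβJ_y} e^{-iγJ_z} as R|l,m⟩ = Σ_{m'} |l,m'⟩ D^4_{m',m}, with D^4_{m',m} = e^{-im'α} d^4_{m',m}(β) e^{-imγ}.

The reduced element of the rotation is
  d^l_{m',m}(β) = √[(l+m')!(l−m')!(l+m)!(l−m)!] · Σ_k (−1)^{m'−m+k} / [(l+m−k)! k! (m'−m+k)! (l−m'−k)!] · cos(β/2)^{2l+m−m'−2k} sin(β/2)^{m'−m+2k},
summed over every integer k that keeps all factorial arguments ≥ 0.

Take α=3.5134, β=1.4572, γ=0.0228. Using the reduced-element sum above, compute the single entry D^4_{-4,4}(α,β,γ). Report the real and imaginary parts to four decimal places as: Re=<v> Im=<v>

Split into d^4_{-4,4}(β=1.4572) × two z-phases.
With c≡cos(β/2)=0.746107 and s≡sin(β/2)=0.665826, N=[1·40320·40320·1]^{1/2}=40320.000000
k∈{8} keeps every argument non-negative
  k=8: (−1)^0·40320.0000/(40320)·0.7461^0·0.6658^8 = +0.038626
d^4_{-4,4}(1.4572) = +0.038626
Attach z-rotation phases: D = e^{-i(-4)(3.5134)}·(+0.038626)·e^{-i(4)(0.0228)} = +0.006716+0.038038i

Re=0.0067 Im=0.0380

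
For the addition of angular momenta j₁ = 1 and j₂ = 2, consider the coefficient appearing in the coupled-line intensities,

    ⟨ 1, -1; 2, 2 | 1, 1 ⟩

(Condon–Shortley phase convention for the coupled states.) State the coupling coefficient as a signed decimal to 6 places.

+0.774597

√[3·2!0!2!/5! · 0!2!4!0!2!0!] = √(48/5)
  +(−1)^2/∏(2,0,0,2,0,0)! = 1/4  (running 1/4)
⟨..|..⟩ = √(48/5)·(1/4) = +0.774597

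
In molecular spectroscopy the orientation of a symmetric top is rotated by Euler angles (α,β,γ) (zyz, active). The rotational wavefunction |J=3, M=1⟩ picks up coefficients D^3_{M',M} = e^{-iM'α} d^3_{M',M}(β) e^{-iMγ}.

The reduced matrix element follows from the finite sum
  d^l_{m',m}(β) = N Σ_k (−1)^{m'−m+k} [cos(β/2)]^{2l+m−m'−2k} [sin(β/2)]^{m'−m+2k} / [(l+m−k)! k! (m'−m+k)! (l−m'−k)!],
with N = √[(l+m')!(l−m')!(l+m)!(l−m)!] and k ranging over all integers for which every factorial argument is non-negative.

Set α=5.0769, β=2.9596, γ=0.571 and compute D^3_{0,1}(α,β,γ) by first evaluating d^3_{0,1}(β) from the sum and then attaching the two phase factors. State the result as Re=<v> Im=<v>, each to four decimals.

D^3_{0,1}(5.0769,2.9596,0.5710) = e^{-i·0·5.0769}·d^3_{0,1}(2.9596)·e^{-i·1·0.5710}. Compute d first:
With c≡cos(β/2)=0.090871 and s≡sin(β/2)=0.995863, N=[6·6·24·2]^{1/2}=41.569219
k: max(0,(1)−(0))=1 … min(3+(1),3−(0))=3
  k=1: (−1)^0·41.5692/(12)·0.0909^5·0.9959^1 = +0.000021
  k=2: (−1)^1·41.5692/(4)·0.0909^3·0.9959^3 = -0.007702
  k=3: (−1)^2·41.5692/(12)·0.0909^1·0.9959^5 = +0.308328
d^3_{0,1}(2.9596) = +0.000021 -0.007702 +0.308328 = +0.300647
Phases: e^{-i·(0)·5.0769}=+1.000000+0.000000i, e^{-i·(1)·0.5710}=+0.841361-0.540474i ⇒ D=+0.252953-0.162492i

Re=0.2530 Im=-0.1625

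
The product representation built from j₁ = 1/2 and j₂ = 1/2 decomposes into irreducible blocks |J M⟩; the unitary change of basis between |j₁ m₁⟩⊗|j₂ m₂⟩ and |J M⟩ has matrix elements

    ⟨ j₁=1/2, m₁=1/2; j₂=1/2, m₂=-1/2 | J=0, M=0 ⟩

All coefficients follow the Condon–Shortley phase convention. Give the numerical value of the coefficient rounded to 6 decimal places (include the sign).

+0.707107  (= +√(1/2))

triangle: 1!×0!×0!/2! = 1/2
(j±m)!: 1!×0!×0!×1!×0!×0! = 1
prefactor² = (2J+1)×Δ×N² = 1/2
  k=0: +1/(0!×1!×0!×0!×0!×0!) = 1
Σ = 1  ⇒  CG² = 1/2×1² = 1/2
CG = +√(1/2) = +0.707107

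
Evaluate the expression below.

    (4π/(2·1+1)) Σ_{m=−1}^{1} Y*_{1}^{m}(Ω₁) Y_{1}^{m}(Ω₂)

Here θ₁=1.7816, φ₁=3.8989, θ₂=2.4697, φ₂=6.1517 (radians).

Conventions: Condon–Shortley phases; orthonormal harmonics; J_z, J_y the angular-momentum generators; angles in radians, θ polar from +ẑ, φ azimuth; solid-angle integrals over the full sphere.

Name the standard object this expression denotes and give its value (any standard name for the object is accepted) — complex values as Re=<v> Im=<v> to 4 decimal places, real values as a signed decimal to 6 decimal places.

Legendre polynomial (addition theorem), -0.219922

This sum is the spherical-harmonic addition theorem: it equals the Legendre polynomial P_l(cos γ) of the angle γ between the two directions.
Addition theorem: P_1(cos γ) = (4π/3) Σ_m Y*_{lm}(Ω₁) Y_{lm}(Ω₂), m = −1…1:
  m=-1: Y*=-0.245509-0.232089i  Y=+0.213203+0.028196i  product -0.045799-0.056404i
  m=+0: Y*=-0.102238-0.000000i  Y=-0.382402+0.000000i  product +0.039096+0.000000i
  m=+1: Y*=+0.245509-0.232089i  Y=-0.213203+0.028196i  product -0.045799+0.056404i
Accumulated sum -0.052502+0.000000i; after 4π/(2l+1) scaling, -0.219922+0.000000i ⇒ P_1 = -0.219922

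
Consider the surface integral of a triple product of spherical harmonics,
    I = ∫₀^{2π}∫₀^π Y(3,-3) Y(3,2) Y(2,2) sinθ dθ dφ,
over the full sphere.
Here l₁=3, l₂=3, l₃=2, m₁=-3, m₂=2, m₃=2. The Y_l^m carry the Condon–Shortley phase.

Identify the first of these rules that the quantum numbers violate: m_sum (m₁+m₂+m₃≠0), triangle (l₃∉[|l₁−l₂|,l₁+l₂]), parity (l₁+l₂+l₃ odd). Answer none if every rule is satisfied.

azimuthal sum: -3 + 2 + 2 = 1  ✗
0 ≤ 2 ≤ 6 (triangle on l)
L = 3 + 3 + 2 = 8 (even)

m_sum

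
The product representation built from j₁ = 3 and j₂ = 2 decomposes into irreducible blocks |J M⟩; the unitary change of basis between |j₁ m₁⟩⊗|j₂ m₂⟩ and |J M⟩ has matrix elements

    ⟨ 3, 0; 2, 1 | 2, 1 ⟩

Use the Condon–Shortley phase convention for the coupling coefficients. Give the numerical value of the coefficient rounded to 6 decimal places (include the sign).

+√(2/7) = +0.534522

√[5·3!3!1!/8! · 3!3!3!1!3!1!] = √(81/14)
  +(−1)^2/∏(2,1,1,1,2,0)! = 1/4  (running 1/4)
  +(−1)^3/∏(3,0,0,0,3,1)! = -1/36  (running 2/9)
⟨..|..⟩ = √(81/14)·(2/9) = +0.534522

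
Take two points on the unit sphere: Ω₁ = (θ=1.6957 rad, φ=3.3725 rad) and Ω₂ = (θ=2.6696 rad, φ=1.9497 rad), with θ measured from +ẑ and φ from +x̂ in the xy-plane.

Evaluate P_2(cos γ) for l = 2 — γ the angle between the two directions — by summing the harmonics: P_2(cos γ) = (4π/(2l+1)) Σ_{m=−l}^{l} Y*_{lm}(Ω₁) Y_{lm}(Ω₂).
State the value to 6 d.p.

-0.452752

Expand P_2 via completeness: Σ_{m} conj(Y_{2,m}) at Ω₁ times Y_{2,m} at Ω₂ —
  [-2]  conj(Y_{2,-2})(Ω₁) = (0.340443, 0.169442) ; Y_{2,-2}(Ω₂) = (-0.057998, 0.054883) ; Δ = (-0.029045, 0.008857)
  [-1]  conj(Y_{2,-1})(Ω₁) = (0.092959, 0.021855) ; Y_{2,-1}(Ω₂) = (0.115722, 0.290654) ; Δ = (0.004405, 0.029548)
  [+0]  conj(Y_{2,0})(Ω₁) = (-0.300707, -0.000000) ; Y_{2,0}(Ω₂) = (0.435192, 0.000000) ; Δ = (-0.130865, -0.000000)
  [+1]  conj(Y_{2,1})(Ω₁) = (-0.092959, 0.021855) ; Y_{2,1}(Ω₂) = (-0.115722, 0.290654) ; Δ = (0.004405, -0.029548)
  [+2]  conj(Y_{2,2})(Ω₁) = (0.340443, -0.169442) ; Y_{2,2}(Ω₂) = (-0.057998, -0.054883) ; Δ = (-0.029045, -0.008857)
Total Σ_m = (-0.180144, 0.000000). Multiply by 2.513274: (-0.452752, 0.000000). P_2(cos γ) = -0.452752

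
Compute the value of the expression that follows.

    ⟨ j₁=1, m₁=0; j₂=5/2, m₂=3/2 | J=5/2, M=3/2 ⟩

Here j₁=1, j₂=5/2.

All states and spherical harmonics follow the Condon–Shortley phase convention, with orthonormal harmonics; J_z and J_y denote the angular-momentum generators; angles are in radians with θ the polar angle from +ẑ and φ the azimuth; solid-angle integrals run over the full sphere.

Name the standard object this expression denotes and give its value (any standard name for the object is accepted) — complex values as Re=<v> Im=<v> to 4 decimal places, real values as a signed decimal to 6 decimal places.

Clebsch–Gordan coefficient, −√(9/35) ≈ -0.507093

This is a Clebsch–Gordan (vector-coupling) coefficient.
triangle: 1!·1!·4!/7! = 24/5040
(j±m)!: 1!·1!·4!·1!·4!·1! = 576
prefactor² = (2J+1)·Δ·N² = 576/35
  k=0: +1/(0!·1!·1!·4!·0!·0!) = 1/24
  k=1: −1/(1!·0!·0!·3!·1!·1!) = -1/6
Σ = -1/8  ⇒  CG² = 576/35·(-1/8)² = 9/35
CG = −√(9/35) = -0.507093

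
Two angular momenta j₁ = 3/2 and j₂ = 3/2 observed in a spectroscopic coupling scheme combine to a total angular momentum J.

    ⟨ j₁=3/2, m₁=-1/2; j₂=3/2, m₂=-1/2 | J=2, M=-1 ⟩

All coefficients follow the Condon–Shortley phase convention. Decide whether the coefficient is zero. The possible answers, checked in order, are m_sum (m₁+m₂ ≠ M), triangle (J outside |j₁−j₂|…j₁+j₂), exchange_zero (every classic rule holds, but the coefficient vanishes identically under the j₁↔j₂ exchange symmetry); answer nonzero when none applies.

m-sum: m₁+m₂ = -1/2+(-1/2) = -1, M = -1  ✓
triangle: |j₁−j₂| = 0 ≤ J = 2 ≤ j₁+j₂ = 3  ✓
exchange: j₁=j₂ and m₁=m₂, and (−1)^(j₁+j₂−J) = (−1)^1 = −1 forces ⟨j₁m₁;j₂m₂|JM⟩ = −⟨j₂m₂;j₁m₁|JM⟩ = −⟨j₁m₁;j₂m₂|JM⟩ ⇒ the coefficient vanishes identically
Racah sum check: Σ_k collapses to 0 ⇒ CG = 0

exchange_zero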